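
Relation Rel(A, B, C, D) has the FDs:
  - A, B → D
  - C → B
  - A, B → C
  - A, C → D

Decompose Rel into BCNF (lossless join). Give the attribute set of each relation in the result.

{A, C, D}; {B, C}

Candidate keys of the original relation: {A, B}, {A, C}.
{A, B, C, D}: {C} determines {B, C} here but is not a superkey — split on C → B, giving {B, C} and {A, C, D}.
{B, C}: every determinant is a superkey — BCNF.
{A, C, D}: every determinant is a superkey — BCNF.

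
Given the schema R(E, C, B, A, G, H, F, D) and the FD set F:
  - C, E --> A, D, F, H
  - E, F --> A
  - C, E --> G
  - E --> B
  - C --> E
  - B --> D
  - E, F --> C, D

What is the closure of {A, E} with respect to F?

{A, B, D, E}

Start with {A, E}.
E --> B applies; add {B} → now {A, B, E}.
B --> D applies; add {D} → now {A, B, D, E}.
No further FD applies.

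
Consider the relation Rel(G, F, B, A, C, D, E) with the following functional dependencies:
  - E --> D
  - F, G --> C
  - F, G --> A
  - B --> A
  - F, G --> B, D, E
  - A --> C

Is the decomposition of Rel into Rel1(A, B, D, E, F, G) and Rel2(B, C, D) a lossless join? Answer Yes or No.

Yes

Rel1 ∩ Rel2 = {B, D}; its closure under F is {A, B, C, D}.
Since Rel2 ⊆ {A, B, C, D}, the intersection is a superkey of Rel2; the decomposition is lossless.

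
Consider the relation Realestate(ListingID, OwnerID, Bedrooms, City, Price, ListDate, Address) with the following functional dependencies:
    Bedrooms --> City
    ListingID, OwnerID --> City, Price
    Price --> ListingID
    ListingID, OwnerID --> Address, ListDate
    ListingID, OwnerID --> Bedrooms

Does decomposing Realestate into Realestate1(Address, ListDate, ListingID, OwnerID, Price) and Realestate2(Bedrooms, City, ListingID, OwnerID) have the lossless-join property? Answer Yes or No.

The shared attributes are {ListingID, OwnerID} and {ListingID, OwnerID}⁺ = {Address, Bedrooms, City, ListDate, ListingID, OwnerID, Price}.
Since Realestate1 ⊆ {Address, Bedrooms, City, ListDate, ListingID, OwnerID, Price}, the intersection is a superkey of Realestate1; the decomposition is lossless.

Yes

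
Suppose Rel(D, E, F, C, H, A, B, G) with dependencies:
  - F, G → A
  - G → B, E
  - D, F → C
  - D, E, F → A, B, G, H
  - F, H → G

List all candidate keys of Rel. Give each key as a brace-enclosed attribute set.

No FD produces {D, F}, so they must be in every candidate key.
{D, E, F} is a candidate key since {D, E, F}⁺ = {A, B, C, D, E, F, G, H} covers every attribute.
{D, F, G} is a candidate key since {D, F, G}⁺ = {A, B, C, D, E, F, G, H} covers every attribute.
{D, F, H} is a candidate key since {D, F, H}⁺ = {A, B, C, D, E, F, G, H} covers every attribute.
These are minimal and exhaustive — every other superkey contains one of them.

{D, E, F}, {D, F, G}, {D, F, H}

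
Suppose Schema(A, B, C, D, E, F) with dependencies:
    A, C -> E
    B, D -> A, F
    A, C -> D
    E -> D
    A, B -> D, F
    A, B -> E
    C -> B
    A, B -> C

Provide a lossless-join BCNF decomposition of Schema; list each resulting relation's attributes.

Candidate keys of the original relation: {A, B}, {A, C}, {B, D}, {B, E}, {C, D}, {C, E}.
{A, B, C, D, E, F}: {E} determines {D, E} here but is not a superkey — split on E -> D, giving {D, E} and {A, B, C, E, F}.
{D, E} is in BCNF.
{A, B, C, E, F}: {C} determines {B, C} here but is not a superkey — split on C -> B, giving {B, C} and {A, C, E, F}.
{B, C} is in BCNF.
{A, C, E, F} is in BCNF.

{A, C, E, F}; {B, C}; {D, E}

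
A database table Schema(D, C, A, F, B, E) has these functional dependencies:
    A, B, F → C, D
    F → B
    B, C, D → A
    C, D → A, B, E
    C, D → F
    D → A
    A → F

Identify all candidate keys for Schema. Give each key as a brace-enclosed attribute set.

{A}, {D}

{A}⁺ = {A, B, C, D, E, F}, which is every attribute, so {A} is a candidate key.
{D}⁺ = {A, B, C, D, E, F}, which is every attribute, so {D} is a candidate key.
Any other superkey properly contains one of these, so there are no further candidate keys.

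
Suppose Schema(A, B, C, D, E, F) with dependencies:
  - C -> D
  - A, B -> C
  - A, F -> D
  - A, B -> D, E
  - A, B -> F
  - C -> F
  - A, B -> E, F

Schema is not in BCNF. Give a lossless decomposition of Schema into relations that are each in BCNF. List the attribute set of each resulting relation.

Candidate key of the original relation: {A, B}.
In {A, B, C, D, E, F}, {C} is not a superkey ({C}⁺ restricted to this set is {C, D, F}), so split on C -> D, F into {C, D, F} and {A, B, C, E}.
{C, D, F}: every determinant is a superkey — BCNF.
{A, B, C, E}: every determinant is a superkey — BCNF.

{A, B, C, E}; {C, D, F}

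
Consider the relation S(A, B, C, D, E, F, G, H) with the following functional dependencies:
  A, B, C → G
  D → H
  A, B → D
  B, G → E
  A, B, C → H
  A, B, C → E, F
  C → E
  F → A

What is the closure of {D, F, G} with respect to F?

Start with {D, F, G}.
D → H applies; add {H} → now {D, F, G, H}.
F → A applies; add {A} → now {A, D, F, G, H}.
No further FD applies.

{A, D, F, G, H}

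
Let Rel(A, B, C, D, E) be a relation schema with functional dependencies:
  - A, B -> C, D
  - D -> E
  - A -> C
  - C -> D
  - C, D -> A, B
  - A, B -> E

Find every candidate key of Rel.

{A}, {C}

{A}⁺ = {A, B, C, D, E} — all of the relation — so {A} is a candidate key.
{C}⁺ = {A, B, C, D, E} — all of the relation — so {C} is a candidate key.
No proper subset of any of these is a key, and no other minimal superkey exists.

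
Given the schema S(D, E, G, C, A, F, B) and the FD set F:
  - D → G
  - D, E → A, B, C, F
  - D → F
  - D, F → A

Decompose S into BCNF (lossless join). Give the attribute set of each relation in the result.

Candidate key of the original relation: {D, E}.
Within {A, B, C, D, E, F, G}: {D}⁺ ∩ {A, B, C, D, E, F, G} = {A, D, F, G}, not the whole set, so D → A, F, G violates BCNF; decompose into {A, D, F, G} and {B, C, D, E}.
{A, D, F, G}: every determinant is a superkey — BCNF.
{B, C, D, E}: every determinant is a superkey — BCNF.

{A, D, F, G}; {B, C, D, E}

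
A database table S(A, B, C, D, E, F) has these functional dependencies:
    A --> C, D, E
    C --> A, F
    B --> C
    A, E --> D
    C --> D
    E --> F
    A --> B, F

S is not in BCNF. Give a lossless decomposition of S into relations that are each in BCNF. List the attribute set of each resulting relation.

Candidate keys of the original relation: {A}, {B}, {C}.
{A, B, C, D, E, F}: {E} determines {E, F} here but is not a superkey — split on E --> F, giving {E, F} and {A, B, C, D, E}.
{E, F} has no BCNF violation.
{A, B, C, D, E} has no BCNF violation.

{A, B, C, D, E}; {E, F}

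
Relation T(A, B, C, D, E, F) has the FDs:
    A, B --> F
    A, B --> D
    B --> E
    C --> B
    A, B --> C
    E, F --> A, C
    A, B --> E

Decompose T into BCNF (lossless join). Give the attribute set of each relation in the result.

Candidate keys of the original relation: {A, B}, {A, C}, {B, F}, {C, F}, {E, F}.
{A, B, C, D, E, F}: {B} determines {B, E} here but is not a superkey — split on B --> E, giving {B, E} and {A, B, C, D, F}.
{B, E} has no BCNF violation.
{A, B, C, D, F}: {C} determines {B, C} here but is not a superkey — split on C --> B, giving {B, C} and {A, C, D, F}.
{B, C} has no BCNF violation.
{A, C, D, F} has no BCNF violation.

{A, C, D, F}; {B, C}; {B, E}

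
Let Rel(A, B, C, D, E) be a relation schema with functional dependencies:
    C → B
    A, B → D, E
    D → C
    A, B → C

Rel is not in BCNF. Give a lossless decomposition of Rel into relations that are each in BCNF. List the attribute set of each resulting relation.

{A, D, E}; {B, C}; {C, D}

Candidate keys of the original relation: {A, B}, {A, C}, {A, D}.
Within {A, B, C, D, E}: {C}⁺ ∩ {A, B, C, D, E} = {B, C}, not the whole set, so C → B violates BCNF; decompose into {B, C} and {A, C, D, E}.
{B, C} is in BCNF.
Within {A, C, D, E}: {D}⁺ ∩ {A, C, D, E} = {C, D}, not the whole set, so D → C violates BCNF; decompose into {C, D} and {A, D, E}.
{C, D} is in BCNF.
{A, D, E} is in BCNF.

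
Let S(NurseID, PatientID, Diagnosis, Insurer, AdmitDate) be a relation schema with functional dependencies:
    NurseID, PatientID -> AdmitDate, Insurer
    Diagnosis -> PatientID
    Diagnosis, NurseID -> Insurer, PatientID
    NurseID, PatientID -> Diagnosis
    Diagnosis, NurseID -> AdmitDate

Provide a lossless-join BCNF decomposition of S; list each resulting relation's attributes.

{AdmitDate, Diagnosis, Insurer, NurseID}; {Diagnosis, PatientID}

Candidate keys of the original relation: {Diagnosis, NurseID}, {NurseID, PatientID}.
In {AdmitDate, Diagnosis, Insurer, NurseID, PatientID}, {Diagnosis} is not a superkey ({Diagnosis}⁺ restricted to this set is {Diagnosis, PatientID}), so split on Diagnosis -> PatientID into {Diagnosis, PatientID} and {AdmitDate, Diagnosis, Insurer, NurseID}.
{Diagnosis, PatientID}: every determinant is a superkey — BCNF.
{AdmitDate, Diagnosis, Insurer, NurseID}: every determinant is a superkey — BCNF.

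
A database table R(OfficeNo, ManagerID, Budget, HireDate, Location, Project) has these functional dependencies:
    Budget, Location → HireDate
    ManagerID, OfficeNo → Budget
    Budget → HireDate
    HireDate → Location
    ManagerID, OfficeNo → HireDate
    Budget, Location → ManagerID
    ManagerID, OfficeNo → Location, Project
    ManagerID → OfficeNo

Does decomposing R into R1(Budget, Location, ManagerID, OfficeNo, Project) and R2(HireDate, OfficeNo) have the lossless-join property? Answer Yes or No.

The shared attributes are {OfficeNo} and {OfficeNo}⁺ = {OfficeNo}.
Neither R1 nor R2 is contained in that closure, so the decomposition is lossy.

No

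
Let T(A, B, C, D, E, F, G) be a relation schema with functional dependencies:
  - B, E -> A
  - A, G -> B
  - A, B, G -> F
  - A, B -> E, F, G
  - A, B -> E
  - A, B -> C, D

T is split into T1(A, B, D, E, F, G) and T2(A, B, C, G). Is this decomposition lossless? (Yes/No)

The shared attributes are {A, B, G} and {A, B, G}⁺ = {A, B, C, D, E, F, G}.
T1 is contained in that closure, so T1 ∩ T2 -> T1 holds and the join is lossless.

Yes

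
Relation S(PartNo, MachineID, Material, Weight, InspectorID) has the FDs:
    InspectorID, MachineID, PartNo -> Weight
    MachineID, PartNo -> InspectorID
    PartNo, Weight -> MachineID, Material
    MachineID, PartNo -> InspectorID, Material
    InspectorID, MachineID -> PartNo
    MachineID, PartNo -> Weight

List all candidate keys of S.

{InspectorID, MachineID}, {MachineID, PartNo}, {PartNo, Weight}

Closure of {InspectorID, MachineID} is {InspectorID, MachineID, Material, PartNo, Weight}, the whole schema; {InspectorID, MachineID} is a candidate key.
Closure of {MachineID, PartNo} is {InspectorID, MachineID, Material, PartNo, Weight}, the whole schema; {MachineID, PartNo} is a candidate key.
Closure of {PartNo, Weight} is {InspectorID, MachineID, Material, PartNo, Weight}, the whole schema; {PartNo, Weight} is a candidate key.
These are minimal and exhaustive — every other superkey contains one of them.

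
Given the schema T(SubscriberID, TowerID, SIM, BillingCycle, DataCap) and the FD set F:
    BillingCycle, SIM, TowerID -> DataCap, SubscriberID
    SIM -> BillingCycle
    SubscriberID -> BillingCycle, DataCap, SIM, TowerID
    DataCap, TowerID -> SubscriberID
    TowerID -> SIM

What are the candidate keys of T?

{SubscriberID}, {TowerID}

{SubscriberID} is a candidate key since {SubscriberID}⁺ = {BillingCycle, DataCap, SIM, SubscriberID, TowerID} covers every attribute.
{TowerID} is a candidate key since {TowerID}⁺ = {BillingCycle, DataCap, SIM, SubscriberID, TowerID} covers every attribute.
These are minimal and exhaustive — every other superkey contains one of them.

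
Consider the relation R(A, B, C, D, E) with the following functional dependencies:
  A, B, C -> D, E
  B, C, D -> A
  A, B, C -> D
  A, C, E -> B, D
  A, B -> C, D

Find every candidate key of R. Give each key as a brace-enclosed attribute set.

{A, B} is a candidate key since {A, B}⁺ = {A, B, C, D, E} covers every attribute.
{A, C, E} is a candidate key since {A, C, E}⁺ = {A, B, C, D, E} covers every attribute.
{B, C, D} is a candidate key since {B, C, D}⁺ = {A, B, C, D, E} covers every attribute.
These are minimal and exhaustive — every other superkey contains one of them.

{A, B}, {A, C, E}, {B, C, D}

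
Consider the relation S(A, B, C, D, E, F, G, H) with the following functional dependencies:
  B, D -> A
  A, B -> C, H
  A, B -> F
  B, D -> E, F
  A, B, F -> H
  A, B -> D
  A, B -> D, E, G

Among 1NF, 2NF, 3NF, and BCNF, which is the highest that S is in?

Candidate keys: {A, B}, {B, D}. Prime attributes: {A, B, D}.
Every FD has a superkey on the left, so the relation is in BCNF.

BCNF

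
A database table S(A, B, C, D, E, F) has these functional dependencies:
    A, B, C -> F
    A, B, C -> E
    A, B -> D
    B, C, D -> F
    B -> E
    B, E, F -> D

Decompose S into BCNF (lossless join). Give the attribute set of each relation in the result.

{A, B, C, F}; {A, B, D}; {B, E}

Candidate key of the original relation: {A, B, C}.
In {A, B, C, D, E, F}, {A, B} is not a superkey ({A, B}⁺ restricted to this set is {A, B, D, E}), so split on A, B -> D, E into {A, B, D, E} and {A, B, C, F}.
In {A, B, D, E}, {B} is not a superkey ({B}⁺ restricted to this set is {B, E}), so split on B -> E into {B, E} and {A, B, D}.
{B, E} is in BCNF.
{A, B, D} is in BCNF.
{A, B, C, F} is in BCNF.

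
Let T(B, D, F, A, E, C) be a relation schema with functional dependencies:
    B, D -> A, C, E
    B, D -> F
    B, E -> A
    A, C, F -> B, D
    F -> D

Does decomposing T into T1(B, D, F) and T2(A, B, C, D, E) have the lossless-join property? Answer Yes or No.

Common attributes: {B, D}; their closure is {A, B, C, D, E, F}.
Since T1 ⊆ {A, B, C, D, E, F}, the intersection is a superkey of T1; the decomposition is lossless.

Yes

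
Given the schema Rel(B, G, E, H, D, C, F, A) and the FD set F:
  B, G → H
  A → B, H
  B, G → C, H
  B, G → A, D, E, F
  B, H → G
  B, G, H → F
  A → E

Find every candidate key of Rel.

{A}⁺ = {A, B, C, D, E, F, G, H}, which is every attribute, so {A} is a candidate key.
{B, G}⁺ = {A, B, C, D, E, F, G, H}, which is every attribute, so {B, G} is a candidate key.
{B, H}⁺ = {A, B, C, D, E, F, G, H}, which is every attribute, so {B, H} is a candidate key.
Any other superkey properly contains one of these, so there are no further candidate keys.

{A}, {B, G}, {B, H}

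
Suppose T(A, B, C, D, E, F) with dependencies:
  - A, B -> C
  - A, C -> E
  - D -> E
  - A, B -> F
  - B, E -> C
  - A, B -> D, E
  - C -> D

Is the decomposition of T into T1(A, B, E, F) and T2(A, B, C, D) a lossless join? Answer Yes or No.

Yes

Common attributes: {A, B}; their closure is {A, B, C, D, E, F}.
Since T1 ⊆ {A, B, C, D, E, F}, the intersection is a superkey of T1; the decomposition is lossless.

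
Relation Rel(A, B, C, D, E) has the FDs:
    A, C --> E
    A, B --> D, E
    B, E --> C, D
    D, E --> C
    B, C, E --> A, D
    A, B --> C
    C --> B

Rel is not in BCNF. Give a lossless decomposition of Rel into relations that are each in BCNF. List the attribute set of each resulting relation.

{A, C, D, E}; {B, C}

Candidate keys of the original relation: {A, B}, {A, C}, {B, E}, {C, E}, {D, E}.
Within {A, B, C, D, E}: {C}⁺ ∩ {A, B, C, D, E} = {B, C}, not the whole set, so C --> B violates BCNF; decompose into {B, C} and {A, C, D, E}.
{B, C} has no BCNF violation.
{A, C, D, E} has no BCNF violation.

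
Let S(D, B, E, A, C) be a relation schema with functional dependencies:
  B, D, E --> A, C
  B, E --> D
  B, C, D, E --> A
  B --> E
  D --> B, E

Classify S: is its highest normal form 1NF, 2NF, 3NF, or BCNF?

Candidate keys: {B}, {D}. Prime attributes: {B, D}.
Each dependency's left side is a superkey — BCNF holds.

BCNF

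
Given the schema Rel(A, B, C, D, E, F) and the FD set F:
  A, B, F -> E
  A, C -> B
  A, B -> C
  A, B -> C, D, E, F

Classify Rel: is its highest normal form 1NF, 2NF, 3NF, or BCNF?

Candidate keys: {A, B}, {A, C}. Prime attributes: {A, B, C}.
Every FD has a superkey on the left, so the relation is in BCNF.

BCNF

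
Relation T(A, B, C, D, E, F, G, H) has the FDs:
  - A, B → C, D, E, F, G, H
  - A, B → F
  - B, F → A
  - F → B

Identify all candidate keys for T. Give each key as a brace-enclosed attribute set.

{F} is a candidate key since {F}⁺ = {A, B, C, D, E, F, G, H} covers every attribute.
{A, B} is a candidate key since {A, B}⁺ = {A, B, C, D, E, F, G, H} covers every attribute.
These are minimal and exhaustive — every other superkey contains one of them.

{A, B}, {F}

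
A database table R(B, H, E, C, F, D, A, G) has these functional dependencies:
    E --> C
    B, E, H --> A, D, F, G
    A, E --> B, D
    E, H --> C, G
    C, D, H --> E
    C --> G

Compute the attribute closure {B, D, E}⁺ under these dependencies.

{B, C, D, E, G}

Start with {B, D, E}.
E --> C applies; add {C} → now {B, C, D, E}.
C --> G applies; add {G} → now {B, C, D, E, G}.
No further FD applies.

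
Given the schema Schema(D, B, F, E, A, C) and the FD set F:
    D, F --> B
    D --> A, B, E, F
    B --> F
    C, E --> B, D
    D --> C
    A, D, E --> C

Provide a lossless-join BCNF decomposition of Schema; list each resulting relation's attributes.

Candidate keys of the original relation: {C, E}, {D}.
In {A, B, C, D, E, F}, {B} is not a superkey ({B}⁺ restricted to this set is {B, F}), so split on B --> F into {B, F} and {A, B, C, D, E}.
{B, F} is in BCNF.
{A, B, C, D, E} is in BCNF.

{A, B, C, D, E}; {B, F}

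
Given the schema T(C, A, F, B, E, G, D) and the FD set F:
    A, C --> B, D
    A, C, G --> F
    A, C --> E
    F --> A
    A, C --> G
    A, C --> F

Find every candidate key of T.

{C} never appears on the right of any FD, so every key must include it.
{A, C}⁺ = {A, B, C, D, E, F, G}, which is every attribute, so {A, C} is a candidate key.
{C, F}⁺ = {A, B, C, D, E, F, G}, which is every attribute, so {C, F} is a candidate key.
These are minimal and exhaustive — every other superkey contains one of them.

{A, C}, {C, F}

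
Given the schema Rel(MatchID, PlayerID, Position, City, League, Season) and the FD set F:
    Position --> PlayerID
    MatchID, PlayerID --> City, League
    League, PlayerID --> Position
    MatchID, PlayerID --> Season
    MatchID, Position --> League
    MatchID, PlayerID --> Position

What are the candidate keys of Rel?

No FD produces {MatchID}, so it must be in every candidate key.
{MatchID, PlayerID}⁺ = {City, League, MatchID, PlayerID, Position, Season} — all of the relation — so {MatchID, PlayerID} is a candidate key.
{MatchID, Position}⁺ = {City, League, MatchID, PlayerID, Position, Season} — all of the relation — so {MatchID, Position} is a candidate key.
No proper subset of any of these is a key, and no other minimal superkey exists.

{MatchID, PlayerID}, {MatchID, Position}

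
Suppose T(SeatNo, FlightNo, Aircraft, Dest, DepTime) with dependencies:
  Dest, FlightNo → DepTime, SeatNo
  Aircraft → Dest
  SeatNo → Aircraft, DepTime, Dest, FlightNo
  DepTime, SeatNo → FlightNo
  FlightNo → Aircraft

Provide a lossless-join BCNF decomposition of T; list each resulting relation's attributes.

{Aircraft, DepTime, FlightNo, SeatNo}; {Aircraft, Dest}

Candidate keys of the original relation: {FlightNo}, {SeatNo}.
Within {Aircraft, DepTime, Dest, FlightNo, SeatNo}: {Aircraft}⁺ ∩ {Aircraft, DepTime, Dest, FlightNo, SeatNo} = {Aircraft, Dest}, not the whole set, so Aircraft → Dest violates BCNF; decompose into {Aircraft, Dest} and {Aircraft, DepTime, FlightNo, SeatNo}.
{Aircraft, Dest}: every determinant is a superkey — BCNF.
{Aircraft, DepTime, FlightNo, SeatNo}: every determinant is a superkey — BCNF.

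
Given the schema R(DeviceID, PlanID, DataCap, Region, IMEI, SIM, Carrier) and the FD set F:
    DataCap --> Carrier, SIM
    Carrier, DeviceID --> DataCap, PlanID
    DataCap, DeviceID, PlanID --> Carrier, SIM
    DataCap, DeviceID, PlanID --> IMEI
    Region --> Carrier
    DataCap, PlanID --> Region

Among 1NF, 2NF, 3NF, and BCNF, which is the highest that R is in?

1NF

Candidate keys: {Carrier, DeviceID}, {DataCap, DeviceID}, {DeviceID, Region}. Prime attributes: {Carrier, DataCap, DeviceID, Region}.
DataCap --> Carrier, SIM: {DataCap}⁺ = {Carrier, DataCap, SIM}, which is not all of the attributes, so the left side is not a superkey — BCNF is violated.
Because {SIM} is non-prime and the left side of DataCap --> Carrier, SIM is not a superkey, the relation is not in 3NF.
The proper key subset {DataCap} of {DataCap, DeviceID} determines non-prime {SIM}, so the relation is not even in 2NF.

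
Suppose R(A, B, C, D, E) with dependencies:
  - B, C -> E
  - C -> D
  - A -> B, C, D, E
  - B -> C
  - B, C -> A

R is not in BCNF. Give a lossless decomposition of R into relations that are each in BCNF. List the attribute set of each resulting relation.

Candidate keys of the original relation: {A}, {B}.
Within {A, B, C, D, E}: {C}⁺ ∩ {A, B, C, D, E} = {C, D}, not the whole set, so C -> D violates BCNF; decompose into {C, D} and {A, B, C, E}.
{C, D}: every determinant is a superkey — BCNF.
{A, B, C, E}: every determinant is a superkey — BCNF.

{A, B, C, E}; {C, D}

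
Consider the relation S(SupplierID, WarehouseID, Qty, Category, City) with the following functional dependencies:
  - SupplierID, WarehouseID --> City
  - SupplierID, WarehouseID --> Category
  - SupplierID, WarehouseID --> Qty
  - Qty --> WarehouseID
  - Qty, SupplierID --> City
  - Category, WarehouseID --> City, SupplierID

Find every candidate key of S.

{Category, Qty}, {Category, WarehouseID}, {Qty, SupplierID}, {SupplierID, WarehouseID}

{Category, Qty}⁺ = {Category, City, Qty, SupplierID, WarehouseID} — all of the relation — so {Category, Qty} is a candidate key.
{Category, WarehouseID}⁺ = {Category, City, Qty, SupplierID, WarehouseID} — all of the relation — so {Category, WarehouseID} is a candidate key.
{Qty, SupplierID}⁺ = {Category, City, Qty, SupplierID, WarehouseID} — all of the relation — so {Qty, SupplierID} is a candidate key.
{SupplierID, WarehouseID}⁺ = {Category, City, Qty, SupplierID, WarehouseID} — all of the relation — so {SupplierID, WarehouseID} is a candidate key.
No proper subset of any of these is a key, and no other minimal superkey exists.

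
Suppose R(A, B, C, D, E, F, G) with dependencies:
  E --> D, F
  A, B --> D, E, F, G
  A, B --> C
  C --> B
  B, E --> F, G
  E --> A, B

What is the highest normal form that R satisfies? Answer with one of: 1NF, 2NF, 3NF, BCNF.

3NF

Candidate keys: {A, B}, {A, C}, {E}. Prime attributes: {A, B, C, E}.
C --> B: {C}⁺ = {B, C}, which is not all of the attributes, so the left side is not a superkey — BCNF is violated.
But every attribute on its right side ({B}) is prime, and the same holds for every other non-superkey FD, so 3NF still holds.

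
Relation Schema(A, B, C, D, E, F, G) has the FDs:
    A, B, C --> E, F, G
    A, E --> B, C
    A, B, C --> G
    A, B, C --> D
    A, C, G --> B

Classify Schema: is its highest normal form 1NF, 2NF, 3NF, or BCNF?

BCNF

Candidate keys: {A, B, C}, {A, C, G}, {A, E}. Prime attributes: {A, B, C, E, G}.
The left-hand side of every FD is a superkey, so BCNF is satisfied.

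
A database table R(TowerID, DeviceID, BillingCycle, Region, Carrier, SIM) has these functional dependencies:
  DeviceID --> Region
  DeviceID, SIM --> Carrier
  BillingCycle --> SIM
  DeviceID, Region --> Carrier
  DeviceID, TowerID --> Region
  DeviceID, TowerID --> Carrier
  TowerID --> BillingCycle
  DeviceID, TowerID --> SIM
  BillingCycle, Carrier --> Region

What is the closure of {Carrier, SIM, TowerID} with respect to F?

{BillingCycle, Carrier, Region, SIM, TowerID}

Start with {Carrier, SIM, TowerID}.
TowerID --> BillingCycle applies; add {BillingCycle} → now {BillingCycle, Carrier, SIM, TowerID}.
BillingCycle, Carrier --> Region applies; add {Region} → now {BillingCycle, Carrier, Region, SIM, TowerID}.
No further FD applies.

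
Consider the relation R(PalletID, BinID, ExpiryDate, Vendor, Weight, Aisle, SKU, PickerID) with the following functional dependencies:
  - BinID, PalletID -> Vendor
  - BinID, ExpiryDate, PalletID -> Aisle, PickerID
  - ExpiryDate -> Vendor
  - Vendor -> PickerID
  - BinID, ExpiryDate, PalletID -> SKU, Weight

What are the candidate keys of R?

No FD produces {BinID, ExpiryDate, PalletID}, so they must be in every candidate key.
{BinID, ExpiryDate, PalletID} is a candidate key since {BinID, ExpiryDate, PalletID}⁺ = {Aisle, BinID, ExpiryDate, PalletID, PickerID, SKU, Vendor, Weight} covers every attribute.
No other minimal set has full closure, so this is the only candidate key.

{BinID, ExpiryDate, PalletID}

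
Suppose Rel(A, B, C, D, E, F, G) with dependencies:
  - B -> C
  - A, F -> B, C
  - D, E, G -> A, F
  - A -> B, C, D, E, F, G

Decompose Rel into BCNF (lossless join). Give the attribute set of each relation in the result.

{A, B, D, E, F, G}; {B, C}

Candidate keys of the original relation: {A}, {D, E, G}.
{A, B, C, D, E, F, G}: {B} determines {B, C} here but is not a superkey — split on B -> C, giving {B, C} and {A, B, D, E, F, G}.
{B, C} has no BCNF violation.
{A, B, D, E, F, G} has no BCNF violation.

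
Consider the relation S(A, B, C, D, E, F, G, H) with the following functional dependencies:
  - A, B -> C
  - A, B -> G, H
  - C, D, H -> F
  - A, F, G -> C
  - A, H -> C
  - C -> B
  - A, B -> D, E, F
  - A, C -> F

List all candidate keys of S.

No FD produces {A}, so it must be in every candidate key.
{A, B} is a candidate key since {A, B}⁺ = {A, B, C, D, E, F, G, H} covers every attribute.
{A, C} is a candidate key since {A, C}⁺ = {A, B, C, D, E, F, G, H} covers every attribute.
{A, H} is a candidate key since {A, H}⁺ = {A, B, C, D, E, F, G, H} covers every attribute.
{A, F, G} is a candidate key since {A, F, G}⁺ = {A, B, C, D, E, F, G, H} covers every attribute.
No proper subset of any of these is a key, and no other minimal superkey exists.

{A, B}, {A, C}, {A, F, G}, {A, H}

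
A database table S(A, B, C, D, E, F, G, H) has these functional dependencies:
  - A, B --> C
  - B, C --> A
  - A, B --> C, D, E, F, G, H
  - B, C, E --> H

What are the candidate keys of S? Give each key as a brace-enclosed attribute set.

{A, B}, {B, C}

Attributes never on any right-hand side: {B} — every candidate key must contain it.
{A, B} is a candidate key since {A, B}⁺ = {A, B, C, D, E, F, G, H} covers every attribute.
{B, C} is a candidate key since {B, C}⁺ = {A, B, C, D, E, F, G, H} covers every attribute.
These are minimal and exhaustive — every other superkey contains one of them.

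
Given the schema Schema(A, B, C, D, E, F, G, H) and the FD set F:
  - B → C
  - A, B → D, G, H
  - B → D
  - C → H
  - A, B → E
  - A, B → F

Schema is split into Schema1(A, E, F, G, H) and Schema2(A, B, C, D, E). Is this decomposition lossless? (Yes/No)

Common attributes: {A, E}; their closure is {A, E}.
The closure covers neither Schema1 nor Schema2 entirely; the join is not lossless.

No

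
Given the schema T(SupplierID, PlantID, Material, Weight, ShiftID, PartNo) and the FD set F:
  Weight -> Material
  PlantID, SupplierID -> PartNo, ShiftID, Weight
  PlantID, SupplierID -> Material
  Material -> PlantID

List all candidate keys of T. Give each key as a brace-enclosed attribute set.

{SupplierID} never appears on the right of any FD, so every key must include it.
{Material, SupplierID}⁺ = {Material, PartNo, PlantID, ShiftID, SupplierID, Weight}, which is every attribute, so {Material, SupplierID} is a candidate key.
{PlantID, SupplierID}⁺ = {Material, PartNo, PlantID, ShiftID, SupplierID, Weight}, which is every attribute, so {PlantID, SupplierID} is a candidate key.
{SupplierID, Weight}⁺ = {Material, PartNo, PlantID, ShiftID, SupplierID, Weight}, which is every attribute, so {SupplierID, Weight} is a candidate key.
Any other superkey properly contains one of these, so there are no further candidate keys.

{Material, SupplierID}, {PlantID, SupplierID}, {SupplierID, Weight}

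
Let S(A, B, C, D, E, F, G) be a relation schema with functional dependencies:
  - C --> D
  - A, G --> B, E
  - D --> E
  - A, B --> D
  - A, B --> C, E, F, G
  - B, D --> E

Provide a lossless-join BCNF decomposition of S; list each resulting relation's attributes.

Candidate keys of the original relation: {A, B}, {A, G}.
Within {A, B, C, D, E, F, G}: {C}⁺ ∩ {A, B, C, D, E, F, G} = {C, D, E}, not the whole set, so C --> D, E violates BCNF; decompose into {C, D, E} and {A, B, C, F, G}.
Within {C, D, E}: {D}⁺ ∩ {C, D, E} = {D, E}, not the whole set, so D --> E violates BCNF; decompose into {D, E} and {C, D}.
{D, E} is in BCNF.
{C, D} is in BCNF.
{A, B, C, F, G} is in BCNF.

{A, B, C, F, G}; {C, D}; {D, E}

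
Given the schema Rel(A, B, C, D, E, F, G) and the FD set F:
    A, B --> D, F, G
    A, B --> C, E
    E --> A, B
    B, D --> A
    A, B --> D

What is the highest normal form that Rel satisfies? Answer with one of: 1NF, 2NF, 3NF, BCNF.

BCNF

Candidate keys: {A, B}, {B, D}, {E}. Prime attributes: {A, B, D, E}.
The left-hand side of every FD is a superkey, so BCNF is satisfied.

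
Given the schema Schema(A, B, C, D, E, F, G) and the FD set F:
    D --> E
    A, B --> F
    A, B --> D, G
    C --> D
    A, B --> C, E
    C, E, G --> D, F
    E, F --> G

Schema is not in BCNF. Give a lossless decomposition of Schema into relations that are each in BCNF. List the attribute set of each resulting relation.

{A, B, C, F}; {C, D}; {C, F, G}; {D, E}

Candidate key of the original relation: {A, B}.
{A, B, C, D, E, F, G}: {D} determines {D, E} here but is not a superkey — split on D --> E, giving {D, E} and {A, B, C, D, F, G}.
{D, E} is in BCNF.
{A, B, C, D, F, G}: {C} determines {C, D} here but is not a superkey — split on C --> D, giving {C, D} and {A, B, C, F, G}.
{C, D} is in BCNF.
{A, B, C, F, G}: {C, F} determines {C, F, G} here but is not a superkey — split on C, F --> G, giving {C, F, G} and {A, B, C, F}.
{C, F, G} is in BCNF.
{A, B, C, F} is in BCNF.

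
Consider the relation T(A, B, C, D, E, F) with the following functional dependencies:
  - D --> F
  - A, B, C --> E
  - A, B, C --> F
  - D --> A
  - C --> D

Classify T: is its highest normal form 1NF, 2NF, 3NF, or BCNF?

Candidate key: {B, C}. Prime attributes: {B, C}.
D --> F breaks BCNF: {D}⁺ = {A, D, F}, so {D} is not a superkey.
D --> F determines the non-prime attribute {F} from a non-superkey — 3NF is violated.
The proper key subset {C} of {B, C} determines non-prime {A, D, F}, so the relation is not even in 2NF.

1NF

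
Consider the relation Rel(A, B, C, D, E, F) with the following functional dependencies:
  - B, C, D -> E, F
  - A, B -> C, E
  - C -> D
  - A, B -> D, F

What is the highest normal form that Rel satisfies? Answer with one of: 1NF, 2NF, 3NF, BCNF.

Candidate key: {A, B}. Prime attributes: {A, B}.
B, C, D -> E, F: {B, C, D}⁺ = {B, C, D, E, F}, which is not all of the attributes, so the left side is not a superkey — BCNF is violated.
Because {E, F} are non-prime and the left side of B, C, D -> E, F is not a superkey, the relation is not in 3NF.
Checking every proper subset of each key, none determines a non-prime attribute — 2NF is satisfied.

2NF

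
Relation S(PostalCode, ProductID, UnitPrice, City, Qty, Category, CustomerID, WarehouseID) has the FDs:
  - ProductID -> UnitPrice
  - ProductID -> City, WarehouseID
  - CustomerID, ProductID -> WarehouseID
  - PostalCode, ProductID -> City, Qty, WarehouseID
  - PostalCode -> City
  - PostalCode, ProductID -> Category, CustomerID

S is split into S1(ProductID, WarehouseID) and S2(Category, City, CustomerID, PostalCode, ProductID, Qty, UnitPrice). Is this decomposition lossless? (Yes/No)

Yes

The shared attributes are {ProductID} and {ProductID}⁺ = {City, ProductID, UnitPrice, WarehouseID}.
This includes all of S1, so the common attributes are a superkey of S1 — the join is lossless.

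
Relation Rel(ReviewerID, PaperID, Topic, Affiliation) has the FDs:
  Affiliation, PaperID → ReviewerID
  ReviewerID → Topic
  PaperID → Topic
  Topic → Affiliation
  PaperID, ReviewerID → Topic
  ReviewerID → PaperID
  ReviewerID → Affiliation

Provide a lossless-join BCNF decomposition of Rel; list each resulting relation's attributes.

{Affiliation, Topic}; {PaperID, ReviewerID, Topic}

Candidate keys of the original relation: {PaperID}, {ReviewerID}.
Within {Affiliation, PaperID, ReviewerID, Topic}: {Topic}⁺ ∩ {Affiliation, PaperID, ReviewerID, Topic} = {Affiliation, Topic}, not the whole set, so Topic → Affiliation violates BCNF; decompose into {Affiliation, Topic} and {PaperID, ReviewerID, Topic}.
{Affiliation, Topic} has no BCNF violation.
{PaperID, ReviewerID, Topic} has no BCNF violation.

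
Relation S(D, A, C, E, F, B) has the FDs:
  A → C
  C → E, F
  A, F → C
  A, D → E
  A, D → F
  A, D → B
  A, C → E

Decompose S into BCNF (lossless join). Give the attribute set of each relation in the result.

{A, B, D}; {A, C}; {C, E, F}

Candidate key of the original relation: {A, D}.
{A, B, C, D, E, F}: {A} determines {A, C, E, F} here but is not a superkey — split on A → C, E, F, giving {A, C, E, F} and {A, B, D}.
{A, C, E, F}: {C} determines {C, E, F} here but is not a superkey — split on C → E, F, giving {C, E, F} and {A, C}.
{C, E, F} has no BCNF violation.
{A, C} has no BCNF violation.
{A, B, D} has no BCNF violation.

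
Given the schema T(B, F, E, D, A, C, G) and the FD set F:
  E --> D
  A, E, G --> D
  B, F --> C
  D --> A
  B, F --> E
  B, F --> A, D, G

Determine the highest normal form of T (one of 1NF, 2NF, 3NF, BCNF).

2NF

Candidate key: {B, F}. Prime attributes: {B, F}.
E --> D: {E}⁺ = {A, D, E}, which is not all of the attributes, so the left side is not a superkey — BCNF is violated.
E --> D determines the non-prime attribute {D} from a non-superkey — 3NF is violated.
No proper subset of a key has a non-prime attribute in its closure, so there is no partial dependency; 2NF holds.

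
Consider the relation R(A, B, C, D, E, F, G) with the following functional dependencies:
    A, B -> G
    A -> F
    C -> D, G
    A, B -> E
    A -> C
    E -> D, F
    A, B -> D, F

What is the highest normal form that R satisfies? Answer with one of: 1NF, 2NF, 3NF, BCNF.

Candidate key: {A, B}. Prime attributes: {A, B}.
For A -> F we have {A}⁺ = {A, C, D, F, G}; {A} is not a superkey, so BCNF fails.
A -> F determines the non-prime attribute {F} from a non-superkey — 3NF is violated.
{A} is a proper subset of the key {A, B}, and {A}⁺ contains the non-prime attributes {C, D, F, G} — a partial dependency, so 2NF is violated.

1NF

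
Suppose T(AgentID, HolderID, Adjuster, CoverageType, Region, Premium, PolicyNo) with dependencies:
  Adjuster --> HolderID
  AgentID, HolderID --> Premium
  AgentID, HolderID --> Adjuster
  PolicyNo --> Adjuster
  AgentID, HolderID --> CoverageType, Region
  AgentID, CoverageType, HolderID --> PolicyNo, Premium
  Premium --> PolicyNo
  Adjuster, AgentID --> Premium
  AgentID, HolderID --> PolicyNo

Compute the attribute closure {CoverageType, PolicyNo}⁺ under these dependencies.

Start with {CoverageType, PolicyNo}.
PolicyNo --> Adjuster applies; add {Adjuster} → now {Adjuster, CoverageType, PolicyNo}.
Adjuster --> HolderID applies; add {HolderID} → now {Adjuster, CoverageType, HolderID, PolicyNo}.
No further FD applies.

{Adjuster, CoverageType, HolderID, PolicyNo}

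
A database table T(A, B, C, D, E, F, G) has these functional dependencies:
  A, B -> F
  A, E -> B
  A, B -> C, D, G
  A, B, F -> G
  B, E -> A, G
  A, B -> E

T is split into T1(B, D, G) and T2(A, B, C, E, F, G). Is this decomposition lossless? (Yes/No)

T1 ∩ T2 = {B, G}; its closure under F is {B, G}.
The closure covers neither T1 nor T2 entirely; the join is not lossless.

No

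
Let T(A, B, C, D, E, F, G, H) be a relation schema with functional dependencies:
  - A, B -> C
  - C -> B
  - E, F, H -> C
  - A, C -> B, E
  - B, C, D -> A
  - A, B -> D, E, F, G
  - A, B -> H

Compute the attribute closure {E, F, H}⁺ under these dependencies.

Start with {E, F, H}.
E, F, H -> C applies; add {C} → now {C, E, F, H}.
C -> B applies; add {B} → now {B, C, E, F, H}.
No further FD applies.

{B, C, E, F, H}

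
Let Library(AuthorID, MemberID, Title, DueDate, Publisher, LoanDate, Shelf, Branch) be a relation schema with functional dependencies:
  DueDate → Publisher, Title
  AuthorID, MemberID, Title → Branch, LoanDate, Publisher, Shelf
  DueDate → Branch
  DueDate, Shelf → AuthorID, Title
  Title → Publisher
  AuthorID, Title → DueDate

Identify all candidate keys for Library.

{AuthorID, DueDate, MemberID}, {AuthorID, MemberID, Title}, {DueDate, MemberID, Shelf}

{MemberID} never appears on the right of any FD, so every key must include it.
{AuthorID, DueDate, MemberID}⁺ = {AuthorID, Branch, DueDate, LoanDate, MemberID, Publisher, Shelf, Title} — all of the relation — so {AuthorID, DueDate, MemberID} is a candidate key.
{AuthorID, MemberID, Title}⁺ = {AuthorID, Branch, DueDate, LoanDate, MemberID, Publisher, Shelf, Title} — all of the relation — so {AuthorID, MemberID, Title} is a candidate key.
{DueDate, MemberID, Shelf}⁺ = {AuthorID, Branch, DueDate, LoanDate, MemberID, Publisher, Shelf, Title} — all of the relation — so {DueDate, MemberID, Shelf} is a candidate key.
These are minimal and exhaustive — every other superkey contains one of them.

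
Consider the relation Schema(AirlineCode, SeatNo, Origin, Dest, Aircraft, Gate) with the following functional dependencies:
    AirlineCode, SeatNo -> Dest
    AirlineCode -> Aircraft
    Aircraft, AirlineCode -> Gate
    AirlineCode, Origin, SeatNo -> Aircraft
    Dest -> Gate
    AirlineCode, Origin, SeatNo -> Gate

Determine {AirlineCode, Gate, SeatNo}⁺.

Start with {AirlineCode, Gate, SeatNo}.
AirlineCode, SeatNo -> Dest applies; add {Dest} → now {AirlineCode, Dest, Gate, SeatNo}.
AirlineCode -> Aircraft applies; add {Aircraft} → now {Aircraft, AirlineCode, Dest, Gate, SeatNo}.
No further FD applies.

{Aircraft, AirlineCode, Dest, Gate, SeatNo}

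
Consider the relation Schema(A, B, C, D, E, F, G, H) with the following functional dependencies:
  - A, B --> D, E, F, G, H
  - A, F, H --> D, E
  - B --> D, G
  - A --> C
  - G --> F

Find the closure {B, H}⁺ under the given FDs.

Start with {B, H}.
B --> D, G applies; add {D, G} → now {B, D, G, H}.
G --> F applies; add {F} → now {B, D, F, G, H}.
No further FD applies.

{B, D, F, G, H}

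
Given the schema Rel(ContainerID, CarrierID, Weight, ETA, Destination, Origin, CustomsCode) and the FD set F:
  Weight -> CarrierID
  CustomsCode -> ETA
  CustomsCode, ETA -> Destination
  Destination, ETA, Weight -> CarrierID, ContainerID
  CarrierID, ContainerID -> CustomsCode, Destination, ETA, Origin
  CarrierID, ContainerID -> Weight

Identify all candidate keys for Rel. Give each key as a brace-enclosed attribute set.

{CarrierID, ContainerID} is a candidate key since {CarrierID, ContainerID}⁺ = {CarrierID, ContainerID, CustomsCode, Destination, ETA, Origin, Weight} covers every attribute.
{ContainerID, Weight} is a candidate key since {ContainerID, Weight}⁺ = {CarrierID, ContainerID, CustomsCode, Destination, ETA, Origin, Weight} covers every attribute.
{CustomsCode, Weight} is a candidate key since {CustomsCode, Weight}⁺ = {CarrierID, ContainerID, CustomsCode, Destination, ETA, Origin, Weight} covers every attribute.
{Destination, ETA, Weight} is a candidate key since {Destination, ETA, Weight}⁺ = {CarrierID, ContainerID, CustomsCode, Destination, ETA, Origin, Weight} covers every attribute.
These are minimal and exhaustive — every other superkey contains one of them.

{CarrierID, ContainerID}, {ContainerID, Weight}, {CustomsCode, Weight}, {Destination, ETA, Weight}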